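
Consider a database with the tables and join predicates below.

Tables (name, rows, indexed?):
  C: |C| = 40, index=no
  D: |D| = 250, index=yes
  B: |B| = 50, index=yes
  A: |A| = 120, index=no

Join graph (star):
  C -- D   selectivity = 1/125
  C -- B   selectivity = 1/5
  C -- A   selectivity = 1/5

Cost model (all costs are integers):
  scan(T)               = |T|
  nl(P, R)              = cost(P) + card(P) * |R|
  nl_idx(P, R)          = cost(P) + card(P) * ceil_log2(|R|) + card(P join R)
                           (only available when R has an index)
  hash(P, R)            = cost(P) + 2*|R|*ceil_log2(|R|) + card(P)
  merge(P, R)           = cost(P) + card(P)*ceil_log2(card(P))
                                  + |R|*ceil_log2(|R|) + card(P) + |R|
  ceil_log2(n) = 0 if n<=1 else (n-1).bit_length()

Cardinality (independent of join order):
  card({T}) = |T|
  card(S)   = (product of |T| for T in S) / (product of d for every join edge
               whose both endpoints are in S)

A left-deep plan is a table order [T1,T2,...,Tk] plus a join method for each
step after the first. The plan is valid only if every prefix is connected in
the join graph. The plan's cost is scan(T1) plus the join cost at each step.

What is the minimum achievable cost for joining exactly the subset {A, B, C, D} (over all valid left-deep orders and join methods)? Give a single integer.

3600

Selinger DP over subsets of {A,B,C,D}:
  {C}: scan cost=40, card=40
  {D}: scan cost=250, card=250
  {B}: scan cost=50, card=50
  {A}: scan cost=120, card=120
  {CD}: card=80; try (D,nl_idx)→440, (C,hash)→980, (D,merge)→2570, (C,merge)→2780, (D,hash)→4080, (D,nl)→10040 …(+1); best=440 via (D,nl_idx)
  {BC}: card=400; try (C,hash)→580, (B,merge)→670, (C,merge)→680, (B,hash)→680, (B,nl_idx)→680, (B,nl)→2040 …(+1); best=580 via (C,hash)
  {AC}: card=960; try (C,hash)→720, (A,merge)→1280, (C,merge)→1360, (A,hash)→1760, (A,nl)→4840, (C,nl)→4920; best=720 via (C,hash)
  {BCD}: card=800; try (B,hash)→1120, (B,merge)→1430, (B,nl_idx)→1720, (B,nl)→4440, (D,nl_idx)→4580, (D,hash)→4980 …(+2); best=1120 via (B,hash)
  {ACD}: card=1920; try (A,merge)→2040, (A,hash)→2200, (D,hash)→5680, (A,nl)→10040, (D,nl_idx)→10320, (D,merge)→13530 …(+1); best=2040 via (A,merge)
  {ABC}: card=9600; try (B,hash)→2280, (A,hash)→2660, (A,merge)→5540, (B,merge)→11630, (B,nl_idx)→16080, (A,nl)→48580 …(+1); best=2280 via (B,hash)
  {ABCD}: card=19200; try (A,hash)→3600, (B,hash)→4560, (A,merge)→10880, (D,hash)→15880, (B,merge)→25430, (B,nl_idx)→32760 …(+5); best=3600 via (A,hash)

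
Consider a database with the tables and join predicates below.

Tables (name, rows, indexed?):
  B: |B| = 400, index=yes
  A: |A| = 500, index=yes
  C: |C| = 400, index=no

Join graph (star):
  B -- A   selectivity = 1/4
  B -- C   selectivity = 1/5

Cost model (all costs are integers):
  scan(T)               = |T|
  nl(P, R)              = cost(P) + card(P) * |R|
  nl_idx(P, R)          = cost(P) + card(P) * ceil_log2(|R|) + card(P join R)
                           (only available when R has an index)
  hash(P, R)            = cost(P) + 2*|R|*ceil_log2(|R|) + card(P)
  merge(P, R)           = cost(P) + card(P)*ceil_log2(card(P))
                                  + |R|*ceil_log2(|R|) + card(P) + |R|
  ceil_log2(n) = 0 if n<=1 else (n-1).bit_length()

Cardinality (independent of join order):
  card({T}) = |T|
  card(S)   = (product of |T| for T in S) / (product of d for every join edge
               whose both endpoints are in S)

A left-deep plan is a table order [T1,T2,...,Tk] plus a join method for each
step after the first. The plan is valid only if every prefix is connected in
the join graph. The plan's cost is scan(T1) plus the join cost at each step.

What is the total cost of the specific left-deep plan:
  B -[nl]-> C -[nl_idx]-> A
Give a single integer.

4448400

step 1: scan B: cost=400, card=400
step 2: join C via nl
    card(P join C) = 400*400/(5) = 32000
    cost = 400 + 400*400 = 160400
step 3: join A via nl_idx
    card(P join A) = 32000*500/(4) = 4000000
    cost = 160400 + 32000*9 + 4000000 = 4448400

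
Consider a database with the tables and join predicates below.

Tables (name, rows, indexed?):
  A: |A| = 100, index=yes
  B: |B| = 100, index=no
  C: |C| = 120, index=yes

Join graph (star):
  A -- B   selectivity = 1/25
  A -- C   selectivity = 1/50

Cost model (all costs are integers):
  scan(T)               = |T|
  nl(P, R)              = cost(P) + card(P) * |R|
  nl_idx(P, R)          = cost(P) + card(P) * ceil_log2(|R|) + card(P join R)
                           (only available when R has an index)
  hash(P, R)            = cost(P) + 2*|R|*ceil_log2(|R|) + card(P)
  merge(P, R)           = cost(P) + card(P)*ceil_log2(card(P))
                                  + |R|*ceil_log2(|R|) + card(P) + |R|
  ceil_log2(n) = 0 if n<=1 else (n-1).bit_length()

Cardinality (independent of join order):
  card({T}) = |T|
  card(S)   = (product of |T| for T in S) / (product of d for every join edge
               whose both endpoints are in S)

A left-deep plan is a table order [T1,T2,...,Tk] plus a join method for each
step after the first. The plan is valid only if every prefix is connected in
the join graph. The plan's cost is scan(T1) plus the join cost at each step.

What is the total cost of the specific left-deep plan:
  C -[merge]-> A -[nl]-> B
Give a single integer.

step 1: scan C: cost=120, card=120
step 2: join A via merge
    card(P join A) = 120*100/(50) = 240
    cost = 120 + 120*7 + 100*7 + 120 + 100 = 1880
step 3: join B via nl
    card(P join B) = 240*100/(25) = 960
    cost = 1880 + 240*100 = 25880

25880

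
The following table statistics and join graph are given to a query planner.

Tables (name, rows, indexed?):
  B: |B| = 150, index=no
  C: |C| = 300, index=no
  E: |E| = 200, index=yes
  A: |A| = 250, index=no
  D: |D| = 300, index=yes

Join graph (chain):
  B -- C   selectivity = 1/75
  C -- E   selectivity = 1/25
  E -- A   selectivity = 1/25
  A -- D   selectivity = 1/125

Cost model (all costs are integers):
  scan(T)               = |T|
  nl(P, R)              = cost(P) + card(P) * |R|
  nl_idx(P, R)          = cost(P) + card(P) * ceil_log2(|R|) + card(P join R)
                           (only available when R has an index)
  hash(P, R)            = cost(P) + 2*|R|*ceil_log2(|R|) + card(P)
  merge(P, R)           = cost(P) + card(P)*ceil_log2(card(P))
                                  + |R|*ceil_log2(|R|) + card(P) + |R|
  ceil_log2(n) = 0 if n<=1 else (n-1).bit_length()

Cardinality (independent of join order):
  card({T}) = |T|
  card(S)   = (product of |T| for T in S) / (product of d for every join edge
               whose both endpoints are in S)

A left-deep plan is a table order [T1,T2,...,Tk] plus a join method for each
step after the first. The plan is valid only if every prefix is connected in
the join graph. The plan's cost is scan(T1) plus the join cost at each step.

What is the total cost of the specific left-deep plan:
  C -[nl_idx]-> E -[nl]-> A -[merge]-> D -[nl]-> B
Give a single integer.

step 1: scan C: cost=300, card=300
step 2: join E via nl_idx
    card(P join E) = 300*200/(25) = 2400
    cost = 300 + 300*8 + 2400 = 5100
step 3: join A via nl
    card(P join A) = 2400*250/(25) = 24000
    cost = 5100 + 2400*250 = 605100
step 4: join D via merge
    card(P join D) = 24000*300/(125) = 57600
    cost = 605100 + 24000*15 + 300*9 + 24000 + 300 = 992100
step 5: join B via nl
    card(P join B) = 57600*150/(75) = 115200
    cost = 992100 + 57600*150 = 9632100

9632100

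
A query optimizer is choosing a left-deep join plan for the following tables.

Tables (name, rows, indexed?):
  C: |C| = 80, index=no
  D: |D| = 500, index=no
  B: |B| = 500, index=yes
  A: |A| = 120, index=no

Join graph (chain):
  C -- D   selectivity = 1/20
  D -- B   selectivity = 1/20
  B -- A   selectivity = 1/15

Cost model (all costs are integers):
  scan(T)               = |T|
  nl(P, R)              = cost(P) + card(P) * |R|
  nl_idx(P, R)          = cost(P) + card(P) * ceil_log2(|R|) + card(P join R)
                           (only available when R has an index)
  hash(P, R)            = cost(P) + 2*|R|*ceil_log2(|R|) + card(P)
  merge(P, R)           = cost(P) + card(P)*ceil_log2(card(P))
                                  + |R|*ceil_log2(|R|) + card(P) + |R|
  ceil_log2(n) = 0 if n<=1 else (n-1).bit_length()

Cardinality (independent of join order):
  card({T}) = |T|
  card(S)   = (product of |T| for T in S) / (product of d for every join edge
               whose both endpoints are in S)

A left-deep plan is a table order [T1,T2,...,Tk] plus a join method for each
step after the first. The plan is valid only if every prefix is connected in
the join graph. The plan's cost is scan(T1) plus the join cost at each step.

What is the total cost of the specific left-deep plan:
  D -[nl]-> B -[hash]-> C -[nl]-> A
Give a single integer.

step 1: scan D: cost=500, card=500
step 2: join B via nl
    card(P join B) = 500*500/(20) = 12500
    cost = 500 + 500*500 = 250500
step 3: join C via hash
    card(P join C) = 12500*80/(20) = 50000
    cost = 250500 + 2*80*7 + 12500 = 264120
step 4: join A via nl
    card(P join A) = 50000*120/(15) = 400000
    cost = 264120 + 50000*120 = 6264120

6264120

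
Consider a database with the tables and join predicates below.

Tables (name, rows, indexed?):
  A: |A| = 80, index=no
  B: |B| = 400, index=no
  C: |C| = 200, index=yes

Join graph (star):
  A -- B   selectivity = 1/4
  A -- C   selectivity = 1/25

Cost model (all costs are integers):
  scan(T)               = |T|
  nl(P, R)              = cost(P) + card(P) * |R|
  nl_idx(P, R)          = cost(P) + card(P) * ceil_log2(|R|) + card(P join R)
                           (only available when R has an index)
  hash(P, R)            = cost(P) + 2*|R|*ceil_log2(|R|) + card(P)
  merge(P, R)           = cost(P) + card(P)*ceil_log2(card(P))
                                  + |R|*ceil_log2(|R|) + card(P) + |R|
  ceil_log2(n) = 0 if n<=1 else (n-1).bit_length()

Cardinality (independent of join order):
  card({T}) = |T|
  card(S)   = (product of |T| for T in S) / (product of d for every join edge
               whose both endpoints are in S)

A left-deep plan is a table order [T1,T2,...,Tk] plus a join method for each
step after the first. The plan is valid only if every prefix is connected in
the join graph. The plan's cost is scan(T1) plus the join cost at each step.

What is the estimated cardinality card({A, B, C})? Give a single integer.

Tables in S: A(80), B(400), C(200)
Edges inside S: A-B(d=4), A-C(d=25)
numerator = 80 * 400 * 200 = 6400000
denominator = 4 * 25 = 100
card(S) = 6400000 / 100 = 64000

64000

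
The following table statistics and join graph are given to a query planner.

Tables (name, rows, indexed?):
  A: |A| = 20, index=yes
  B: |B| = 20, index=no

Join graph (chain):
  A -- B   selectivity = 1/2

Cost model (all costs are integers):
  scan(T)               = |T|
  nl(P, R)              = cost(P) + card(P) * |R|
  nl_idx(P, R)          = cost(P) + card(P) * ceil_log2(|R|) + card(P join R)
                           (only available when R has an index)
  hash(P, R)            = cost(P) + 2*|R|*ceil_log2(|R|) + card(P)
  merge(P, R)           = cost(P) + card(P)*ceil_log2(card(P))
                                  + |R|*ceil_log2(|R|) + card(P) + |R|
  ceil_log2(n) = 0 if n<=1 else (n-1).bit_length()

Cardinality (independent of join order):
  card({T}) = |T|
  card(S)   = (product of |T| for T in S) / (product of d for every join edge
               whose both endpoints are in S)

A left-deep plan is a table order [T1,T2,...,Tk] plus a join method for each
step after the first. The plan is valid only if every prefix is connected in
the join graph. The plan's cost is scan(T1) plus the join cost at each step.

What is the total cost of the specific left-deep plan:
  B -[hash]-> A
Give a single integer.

step 1: scan B: cost=20, card=20
step 2: join A via hash
    card(P join A) = 20*20/(2) = 200
    cost = 20 + 2*20*5 + 20 = 240

240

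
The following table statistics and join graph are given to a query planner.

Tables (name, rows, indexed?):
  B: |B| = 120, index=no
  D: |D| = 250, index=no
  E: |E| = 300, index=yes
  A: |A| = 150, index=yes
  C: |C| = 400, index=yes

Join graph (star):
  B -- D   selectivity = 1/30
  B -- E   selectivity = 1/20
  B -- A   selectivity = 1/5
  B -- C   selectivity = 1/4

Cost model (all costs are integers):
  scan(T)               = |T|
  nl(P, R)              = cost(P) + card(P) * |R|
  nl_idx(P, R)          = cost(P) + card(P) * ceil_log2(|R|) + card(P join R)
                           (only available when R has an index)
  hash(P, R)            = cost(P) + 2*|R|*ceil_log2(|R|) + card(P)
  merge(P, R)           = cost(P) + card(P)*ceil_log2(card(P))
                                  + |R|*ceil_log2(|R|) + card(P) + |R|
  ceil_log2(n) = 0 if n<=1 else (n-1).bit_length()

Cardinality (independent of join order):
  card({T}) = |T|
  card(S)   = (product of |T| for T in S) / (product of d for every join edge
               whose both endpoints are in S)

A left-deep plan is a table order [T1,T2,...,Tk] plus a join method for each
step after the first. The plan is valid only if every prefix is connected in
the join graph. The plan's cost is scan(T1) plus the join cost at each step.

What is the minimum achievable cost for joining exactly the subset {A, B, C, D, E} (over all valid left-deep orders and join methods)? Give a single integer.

482680

Selinger DP over subsets of {A,B,C,D,E}:
  {B}: scan cost=120, card=120
  {D}: scan cost=250, card=250
  {E}: scan cost=300, card=300
  {A}: scan cost=150, card=150
  {C}: scan cost=400, card=400
  {BD}: card=1000; try (B,hash)→2180, (D,merge)→3330, (B,merge)→3460, (D,hash)→4240, (D,nl)→30120, (B,nl)→30250; best=2180 via (B,hash)
  {BE}: card=1800; try (B,hash)→2280, (E,nl_idx)→3000, (E,merge)→4080, (B,merge)→4260, (E,hash)→5640, (E,nl)→36120 …(+1); best=2280 via (B,hash)
  {AB}: card=3600; try (B,hash)→1980, (A,merge)→2430, (B,merge)→2460, (A,hash)→2640, (A,nl_idx)→4680, (A,nl)→18120 …(+1); best=1980 via (B,hash)
  {BC}: card=12000; try (B,hash)→2480, (C,merge)→5080, (B,merge)→5360, (C,hash)→7440, (C,nl_idx)→13200, (C,nl)→48120 …(+1); best=2480 via (B,hash)
  {BDE}: card=15000; try (D,hash)→8080, (E,hash)→8580, (E,merge)→16180, (D,merge)→26130, (E,nl_idx)→26180, (E,nl)→302180 …(+1); best=8080 via (D,hash)
  {ABD}: card=30000; try (A,hash)→5580, (D,hash)→9580, (A,merge)→14530, (A,nl_idx)→40180, (D,merge)→51030, (A,nl)→152180 …(+1); best=5580 via (A,hash)
  {BCD}: card=100000; try (C,hash)→10380, (C,merge)→17180, (D,hash)→18480, (C,nl_idx)→111180, (D,merge)→184730, (C,nl)→402180 …(+1); best=10380 via (C,hash)
  {ABE}: card=54000; try (A,hash)→6480, (E,hash)→10980, (A,merge)→25230, (E,merge)→51780, (A,nl_idx)→70680, (E,nl_idx)→88380 …(+2); best=6480 via (A,hash)
  {BCE}: card=180000; try (C,hash)→11280, (E,hash)→19880, (C,merge)→27880, (E,merge)→185480, (C,nl_idx)→198480, (E,nl_idx)→290480 …(+2); best=11280 via (C,hash)
  {ABC}: card=360000; try (C,hash)→12780, (A,hash)→16880, (C,merge)→52780, (A,merge)→183830, (C,nl_idx)→394380, (A,nl_idx)→458480 …(+2); best=12780 via (C,hash)
  {ABDE}: card=450000; try (A,hash)→25480, (E,hash)→40980, (D,hash)→64480, (A,merge)→234430, (E,merge)→488580, (A,nl_idx)→578080 …(+5); best=25480 via (A,hash)
  {BCDE}: card=1500000; try (C,hash)→30280, (E,hash)→115780, (D,hash)→195280, (C,merge)→237080, (C,nl_idx)→1643080, (E,merge)→1813380 …(+5); best=30280 via (C,hash)
  {ABCD}: card=3000000; try (C,hash)→42780, (A,hash)→112780, (D,hash)→376780, (C,merge)→489580, (A,merge)→1811730, (C,nl_idx)→3275580 …(+5); best=42780 via (C,hash)
  {ABCE}: card=5400000; try (C,hash)→67680, (A,hash)→193680, (E,hash)→378180, (C,merge)→928480, (A,merge)→3432630, (C,nl_idx)→5892480 …(+6); best=67680 via (C,hash)
  {ABCDE}: card=45000000; try (C,hash)→482680, (A,hash)→1532680, (E,hash)→3048180, (D,hash)→5471680, (C,merge)→9029480, (A,merge)→33031630 …(+9); best=482680 via (C,hash)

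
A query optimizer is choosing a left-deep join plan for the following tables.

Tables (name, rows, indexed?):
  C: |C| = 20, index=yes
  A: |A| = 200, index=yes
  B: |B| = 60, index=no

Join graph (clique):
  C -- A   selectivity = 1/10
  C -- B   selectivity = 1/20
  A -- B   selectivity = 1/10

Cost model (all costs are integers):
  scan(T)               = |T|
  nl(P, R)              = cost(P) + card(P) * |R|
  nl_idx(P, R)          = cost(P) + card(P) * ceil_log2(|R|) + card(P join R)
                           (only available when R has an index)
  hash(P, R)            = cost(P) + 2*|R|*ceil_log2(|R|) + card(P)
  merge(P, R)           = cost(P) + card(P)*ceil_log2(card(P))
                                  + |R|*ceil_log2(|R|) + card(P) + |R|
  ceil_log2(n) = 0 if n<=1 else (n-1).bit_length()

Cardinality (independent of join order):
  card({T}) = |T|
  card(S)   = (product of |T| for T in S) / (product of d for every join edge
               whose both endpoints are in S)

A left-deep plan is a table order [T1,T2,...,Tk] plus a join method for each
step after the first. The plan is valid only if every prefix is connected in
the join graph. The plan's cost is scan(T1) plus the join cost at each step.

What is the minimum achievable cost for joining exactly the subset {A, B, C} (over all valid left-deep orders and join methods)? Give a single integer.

Selinger DP over subsets of {A,B,C}:
  {C}: scan cost=20, card=20
  {A}: scan cost=200, card=200
  {B}: scan cost=60, card=60
  {AC}: card=400; try (A,nl_idx)→580, (C,hash)→600, (C,nl_idx)→1600, (A,merge)→1940, (C,merge)→2120, (A,hash)→3240 …(+2); best=580 via (A,nl_idx)
  {BC}: card=60; try (C,hash)→320, (C,nl_idx)→420, (B,merge)→560, (C,merge)→600, (B,hash)→760, (B,nl)→1220 …(+1); best=320 via (C,hash)
  {AB}: card=1200; try (B,hash)→1120, (A,nl_idx)→1740, (A,merge)→2280, (B,merge)→2420, (A,hash)→3320, (A,nl)→12060 …(+1); best=1120 via (B,hash)
  {ABC}: card=120; try (A,nl_idx)→920, (B,hash)→1700, (C,hash)→2520, (A,merge)→2540, (A,hash)→3580, (B,merge)→5000 …(+5); best=920 via (A,nl_idx)

920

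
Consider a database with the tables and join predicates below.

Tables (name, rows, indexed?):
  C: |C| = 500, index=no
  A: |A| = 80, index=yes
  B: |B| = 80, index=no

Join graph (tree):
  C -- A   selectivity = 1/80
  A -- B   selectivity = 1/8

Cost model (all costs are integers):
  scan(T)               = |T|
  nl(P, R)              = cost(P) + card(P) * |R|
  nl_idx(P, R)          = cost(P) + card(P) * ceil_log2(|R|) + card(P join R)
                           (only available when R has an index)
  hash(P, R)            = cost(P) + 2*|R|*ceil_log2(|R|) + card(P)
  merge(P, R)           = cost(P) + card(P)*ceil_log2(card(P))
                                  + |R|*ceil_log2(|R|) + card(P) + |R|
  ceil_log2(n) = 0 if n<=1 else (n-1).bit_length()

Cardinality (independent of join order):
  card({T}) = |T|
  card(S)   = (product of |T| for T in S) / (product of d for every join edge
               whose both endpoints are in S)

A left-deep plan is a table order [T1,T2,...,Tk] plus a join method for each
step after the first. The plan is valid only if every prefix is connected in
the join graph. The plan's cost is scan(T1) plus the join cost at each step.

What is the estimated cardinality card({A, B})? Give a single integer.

800

Tables in S: A(80), B(80)
Edges inside S: A-B(d=8)
numerator = 80 * 80 = 6400
denominator = 8 = 8
card(S) = 6400 / 8 = 800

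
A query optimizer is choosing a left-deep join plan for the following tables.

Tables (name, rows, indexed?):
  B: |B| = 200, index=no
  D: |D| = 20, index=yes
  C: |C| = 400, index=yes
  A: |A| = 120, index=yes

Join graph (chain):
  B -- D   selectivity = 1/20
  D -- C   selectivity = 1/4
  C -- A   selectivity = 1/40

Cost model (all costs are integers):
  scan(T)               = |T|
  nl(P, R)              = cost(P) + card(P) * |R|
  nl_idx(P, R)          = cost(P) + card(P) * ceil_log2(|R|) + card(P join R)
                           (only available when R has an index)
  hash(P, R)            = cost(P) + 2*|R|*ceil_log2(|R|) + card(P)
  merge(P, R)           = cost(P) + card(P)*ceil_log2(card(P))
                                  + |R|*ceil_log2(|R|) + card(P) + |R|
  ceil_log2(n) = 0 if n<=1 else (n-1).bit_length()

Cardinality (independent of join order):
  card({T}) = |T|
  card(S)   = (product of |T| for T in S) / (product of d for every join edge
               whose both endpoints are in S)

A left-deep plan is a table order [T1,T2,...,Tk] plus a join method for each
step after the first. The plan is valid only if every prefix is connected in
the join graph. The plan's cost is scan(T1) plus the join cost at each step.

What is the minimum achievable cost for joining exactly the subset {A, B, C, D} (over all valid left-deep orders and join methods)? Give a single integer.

13000

Selinger DP over subsets of {A,B,C,D}:
  {B}: scan cost=200, card=200
  {D}: scan cost=20, card=20
  {C}: scan cost=400, card=400
  {A}: scan cost=120, card=120
  {BD}: card=200; try (D,hash)→600, (D,nl_idx)→1400, (B,merge)→1940, (D,merge)→2120, (B,hash)→3240, (B,nl)→4020 …(+1); best=600 via (D,hash)
  {CD}: card=2000; try (D,hash)→1000, (C,nl_idx)→2200, (C,merge)→4140, (D,nl_idx)→4400, (D,merge)→4520, (C,hash)→7240 …(+2); best=1000 via (D,hash)
  {AC}: card=1200; try (C,nl_idx)→2400, (A,hash)→2480, (A,nl_idx)→4400, (C,merge)→5080, (A,merge)→5360, (C,hash)→7440 …(+2); best=2400 via (C,nl_idx)
  {BCD}: card=20000; try (B,hash)→6200, (C,merge)→6400, (C,hash)→8000, (C,nl_idx)→22400, (B,merge)→26800, (C,nl)→80600 …(+1); best=6200 via (B,hash)
  {ACD}: card=6000; try (D,hash)→3800, (A,hash)→4680, (D,nl_idx)→14400, (D,merge)→16920, (A,nl_idx)→21000, (A,merge)→25960 …(+2); best=3800 via (D,hash)
  {ABCD}: card=60000; try (B,hash)→13000, (A,hash)→27880, (B,merge)→89600, (A,nl_idx)→206200, (A,merge)→327160, (B,nl)→1203800 …(+1); best=13000 via (B,hash)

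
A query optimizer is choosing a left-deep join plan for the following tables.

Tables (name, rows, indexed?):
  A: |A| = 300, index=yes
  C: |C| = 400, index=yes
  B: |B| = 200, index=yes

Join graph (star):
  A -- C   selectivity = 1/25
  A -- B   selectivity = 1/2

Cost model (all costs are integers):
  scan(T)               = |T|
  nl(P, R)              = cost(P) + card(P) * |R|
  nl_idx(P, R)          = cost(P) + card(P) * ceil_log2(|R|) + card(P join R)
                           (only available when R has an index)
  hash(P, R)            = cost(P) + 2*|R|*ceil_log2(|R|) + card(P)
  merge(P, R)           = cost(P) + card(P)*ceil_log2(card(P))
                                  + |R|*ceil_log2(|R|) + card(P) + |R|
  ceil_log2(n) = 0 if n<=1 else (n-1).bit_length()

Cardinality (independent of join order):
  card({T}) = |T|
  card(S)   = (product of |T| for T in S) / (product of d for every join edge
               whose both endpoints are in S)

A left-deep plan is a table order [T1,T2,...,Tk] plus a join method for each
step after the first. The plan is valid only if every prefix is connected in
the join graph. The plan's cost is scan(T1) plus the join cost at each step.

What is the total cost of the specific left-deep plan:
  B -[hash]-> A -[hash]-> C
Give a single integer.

step 1: scan B: cost=200, card=200
step 2: join A via hash
    card(P join A) = 200*300/(2) = 30000
    cost = 200 + 2*300*9 + 200 = 5800
step 3: join C via hash
    card(P join C) = 30000*400/(25) = 480000
    cost = 5800 + 2*400*9 + 30000 = 43000

43000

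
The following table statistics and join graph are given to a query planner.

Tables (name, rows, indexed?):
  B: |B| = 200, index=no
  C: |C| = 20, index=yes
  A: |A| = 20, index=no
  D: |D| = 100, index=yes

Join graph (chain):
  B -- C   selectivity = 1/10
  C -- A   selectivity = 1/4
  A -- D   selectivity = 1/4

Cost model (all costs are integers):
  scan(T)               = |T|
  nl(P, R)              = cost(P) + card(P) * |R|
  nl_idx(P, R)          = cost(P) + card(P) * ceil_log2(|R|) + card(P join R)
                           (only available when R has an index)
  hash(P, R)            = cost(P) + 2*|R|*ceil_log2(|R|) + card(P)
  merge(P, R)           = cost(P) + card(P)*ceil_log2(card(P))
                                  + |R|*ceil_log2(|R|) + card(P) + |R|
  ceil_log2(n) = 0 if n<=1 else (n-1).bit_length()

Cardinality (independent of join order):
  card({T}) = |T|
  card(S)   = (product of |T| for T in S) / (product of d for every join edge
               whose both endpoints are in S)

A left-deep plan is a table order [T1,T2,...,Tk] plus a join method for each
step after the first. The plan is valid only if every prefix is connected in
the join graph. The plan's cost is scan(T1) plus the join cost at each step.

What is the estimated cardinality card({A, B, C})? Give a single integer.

2000

Tables in S: A(20), B(200), C(20)
Edges inside S: B-C(d=10), C-A(d=4)
numerator = 20 * 200 * 20 = 80000
denominator = 10 * 4 = 40
card(S) = 80000 / 40 = 2000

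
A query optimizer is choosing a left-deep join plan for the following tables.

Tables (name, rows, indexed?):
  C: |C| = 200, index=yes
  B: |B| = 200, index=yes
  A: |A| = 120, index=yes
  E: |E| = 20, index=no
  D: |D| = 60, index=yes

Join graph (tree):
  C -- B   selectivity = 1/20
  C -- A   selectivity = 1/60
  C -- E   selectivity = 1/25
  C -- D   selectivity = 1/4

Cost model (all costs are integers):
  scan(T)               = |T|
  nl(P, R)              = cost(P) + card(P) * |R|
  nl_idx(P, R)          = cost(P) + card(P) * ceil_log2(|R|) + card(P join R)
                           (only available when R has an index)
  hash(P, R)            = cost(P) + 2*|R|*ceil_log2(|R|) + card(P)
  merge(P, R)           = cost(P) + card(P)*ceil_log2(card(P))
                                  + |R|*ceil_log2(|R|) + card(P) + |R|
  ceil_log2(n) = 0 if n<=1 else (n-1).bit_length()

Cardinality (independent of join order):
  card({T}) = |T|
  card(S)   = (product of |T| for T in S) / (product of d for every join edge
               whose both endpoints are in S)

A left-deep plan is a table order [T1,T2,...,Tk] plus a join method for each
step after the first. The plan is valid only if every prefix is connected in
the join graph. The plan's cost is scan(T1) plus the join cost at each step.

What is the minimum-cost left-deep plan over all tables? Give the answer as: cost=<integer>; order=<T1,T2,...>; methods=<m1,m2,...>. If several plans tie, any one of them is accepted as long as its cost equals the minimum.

Selinger DP (subsets sized 1..n):
  {C}: scan cost=200, card=200
  {B}: scan cost=200, card=200
  {A}: scan cost=120, card=120
  {E}: scan cost=20, card=20
  {D}: scan cost=60, card=60
  {BC}: card=2000; try (C,hash)→3600, (B,hash)→3600, (C,merge)→3800, (C,nl_idx)→3800, (B,merge)→3800, (B,nl_idx)→3800 …(+2); best=3600 via (C,hash)
  {AC}: card=400; try (C,nl_idx)→1480, (A,nl_idx)→2000, (A,hash)→2080, (C,merge)→2880, (A,merge)→2960, (C,hash)→3440 …(+2); best=1480 via (C,nl_idx)
  {CE}: card=160; try (C,nl_idx)→340, (E,hash)→600, (C,merge)→1940, (E,merge)→2120, (C,hash)→3240, (C,nl)→4020 …(+1); best=340 via (C,nl_idx)
  {CD}: card=3000; try (D,hash)→1120, (C,merge)→2280, (D,merge)→2420, (C,hash)→3320, (C,nl_idx)→3540, (D,nl_idx)→4400 …(+2); best=1120 via (D,hash)
  {ABC}: card=4000; try (B,hash)→5080, (B,merge)→7280, (A,hash)→7280, (B,nl_idx)→8680, (A,nl_idx)→21600, (A,merge)→28560 …(+2); best=5080 via (B,hash)
  {BCE}: card=1600; try (B,nl_idx)→3220, (B,merge)→3580, (B,hash)→3700, (E,hash)→5800, (E,merge)→27720, (B,nl)→32340 …(+1); best=3220 via (B,nl_idx)
  {BCD}: card=30000; try (D,hash)→6320, (B,hash)→7320, (D,merge)→28020, (B,merge)→41920, (D,nl_idx)→45600, (B,nl_idx)→55120 …(+2); best=6320 via (D,hash)
  {ACE}: card=320; try (A,nl_idx)→1780, (E,hash)→2080, (A,hash)→2180, (A,merge)→2740, (E,merge)→5600, (E,nl)→9480 …(+1); best=1780 via (A,nl_idx)
  {ACD}: card=6000; try (D,hash)→2600, (A,hash)→5800, (D,merge)→5900, (D,nl_idx)→9880, (D,nl)→25480, (A,nl_idx)→28120 …(+2); best=2600 via (D,hash)
  {CDE}: card=2400; try (D,hash)→1220, (D,merge)→2200, (D,nl_idx)→3700, (E,hash)→4320, (D,nl)→9940, (E,merge)→40240 …(+1); best=1220 via (D,hash)
  {ABCE}: card=3200; try (B,hash)→5300, (A,hash)→6500, (B,merge)→6780, (B,nl_idx)→7540, (E,hash)→9280, (A,nl_idx)→17620 …(+5); best=5300 via (B,hash)
  {ABCD}: card=60000; try (D,hash)→9800, (B,hash)→11800, (A,hash)→38000, (D,merge)→57500, (B,merge)→88400, (D,nl_idx)→89080 …(+6); best=9800 via (D,hash)
  {BCDE}: card=24000; try (D,hash)→5540, (B,hash)→6820, (D,merge)→22840, (B,merge)→34220, (E,hash)→36520, (D,nl_idx)→36820 …(+5); best=5540 via (D,hash)
  {ACDE}: card=4800; try (D,hash)→2820, (A,hash)→5300, (D,merge)→5400, (D,nl_idx)→8500, (E,hash)→8800, (D,nl)→20980 …(+5); best=2820 via (D,hash)
  {ABCDE}: card=48000; try (D,hash)→9220, (B,hash)→10820, (A,hash)→31220, (D,merge)→47320, (E,hash)→70000, (B,merge)→71820 …(+9); best=9220 via (D,hash)

cost=9220; order=E,C,A,B,D; methods=nl_idx,nl_idx,hash,hash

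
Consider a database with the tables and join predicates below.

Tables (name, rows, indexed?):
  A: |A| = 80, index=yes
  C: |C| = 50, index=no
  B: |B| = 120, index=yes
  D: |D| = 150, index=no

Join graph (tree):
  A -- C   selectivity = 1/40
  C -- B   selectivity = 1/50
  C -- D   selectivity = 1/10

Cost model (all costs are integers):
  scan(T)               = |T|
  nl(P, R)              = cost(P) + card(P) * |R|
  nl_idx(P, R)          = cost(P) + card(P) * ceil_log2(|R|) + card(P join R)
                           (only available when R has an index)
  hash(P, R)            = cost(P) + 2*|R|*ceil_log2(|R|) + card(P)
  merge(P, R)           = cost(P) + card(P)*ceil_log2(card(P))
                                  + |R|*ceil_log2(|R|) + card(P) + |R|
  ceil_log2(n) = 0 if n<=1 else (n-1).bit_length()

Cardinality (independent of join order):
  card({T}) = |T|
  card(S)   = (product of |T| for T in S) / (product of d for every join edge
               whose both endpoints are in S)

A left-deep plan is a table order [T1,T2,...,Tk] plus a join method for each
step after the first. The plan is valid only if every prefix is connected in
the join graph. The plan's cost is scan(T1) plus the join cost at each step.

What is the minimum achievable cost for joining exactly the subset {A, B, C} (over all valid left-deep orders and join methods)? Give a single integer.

1440

Selinger DP over subsets of {A,B,C}:
  {A}: scan cost=80, card=80
  {C}: scan cost=50, card=50
  {B}: scan cost=120, card=120
  {AC}: card=100; try (A,nl_idx)→500, (C,hash)→760, (A,merge)→1040, (C,merge)→1070, (A,hash)→1220, (A,nl)→4050 …(+1); best=500 via (A,nl_idx)
  {BC}: card=120; try (B,nl_idx)→520, (C,hash)→840, (B,merge)→1360, (C,merge)→1430, (B,hash)→1780, (B,nl)→6050 …(+1); best=520 via (B,nl_idx)
  {ABC}: card=240; try (B,nl_idx)→1440, (A,nl_idx)→1600, (A,hash)→1760, (A,merge)→2120, (B,merge)→2260, (B,hash)→2280 …(+2); best=1440 via (B,nl_idx)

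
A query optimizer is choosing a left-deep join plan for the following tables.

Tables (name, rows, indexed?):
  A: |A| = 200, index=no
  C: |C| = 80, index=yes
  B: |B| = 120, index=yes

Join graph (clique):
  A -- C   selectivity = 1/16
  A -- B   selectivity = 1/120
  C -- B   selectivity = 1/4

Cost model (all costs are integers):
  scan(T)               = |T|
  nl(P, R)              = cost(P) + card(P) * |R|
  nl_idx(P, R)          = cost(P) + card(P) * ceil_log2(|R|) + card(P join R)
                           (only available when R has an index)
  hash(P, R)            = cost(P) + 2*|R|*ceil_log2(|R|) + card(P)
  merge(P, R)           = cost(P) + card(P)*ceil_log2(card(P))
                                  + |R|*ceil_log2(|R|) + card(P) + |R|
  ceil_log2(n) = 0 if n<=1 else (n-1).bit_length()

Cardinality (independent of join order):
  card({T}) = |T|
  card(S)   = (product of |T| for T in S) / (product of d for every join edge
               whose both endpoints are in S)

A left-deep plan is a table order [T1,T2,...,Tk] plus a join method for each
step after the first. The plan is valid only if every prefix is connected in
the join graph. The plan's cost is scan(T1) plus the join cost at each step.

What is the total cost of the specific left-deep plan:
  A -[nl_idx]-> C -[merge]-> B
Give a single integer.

14560

step 1: scan A: cost=200, card=200
step 2: join C via nl_idx
    card(P join C) = 200*80/(16) = 1000
    cost = 200 + 200*7 + 1000 = 2600
step 3: join B via merge
    card(P join B) = 1000*120/(120*4) = 250
    cost = 2600 + 1000*10 + 120*7 + 1000 + 120 = 14560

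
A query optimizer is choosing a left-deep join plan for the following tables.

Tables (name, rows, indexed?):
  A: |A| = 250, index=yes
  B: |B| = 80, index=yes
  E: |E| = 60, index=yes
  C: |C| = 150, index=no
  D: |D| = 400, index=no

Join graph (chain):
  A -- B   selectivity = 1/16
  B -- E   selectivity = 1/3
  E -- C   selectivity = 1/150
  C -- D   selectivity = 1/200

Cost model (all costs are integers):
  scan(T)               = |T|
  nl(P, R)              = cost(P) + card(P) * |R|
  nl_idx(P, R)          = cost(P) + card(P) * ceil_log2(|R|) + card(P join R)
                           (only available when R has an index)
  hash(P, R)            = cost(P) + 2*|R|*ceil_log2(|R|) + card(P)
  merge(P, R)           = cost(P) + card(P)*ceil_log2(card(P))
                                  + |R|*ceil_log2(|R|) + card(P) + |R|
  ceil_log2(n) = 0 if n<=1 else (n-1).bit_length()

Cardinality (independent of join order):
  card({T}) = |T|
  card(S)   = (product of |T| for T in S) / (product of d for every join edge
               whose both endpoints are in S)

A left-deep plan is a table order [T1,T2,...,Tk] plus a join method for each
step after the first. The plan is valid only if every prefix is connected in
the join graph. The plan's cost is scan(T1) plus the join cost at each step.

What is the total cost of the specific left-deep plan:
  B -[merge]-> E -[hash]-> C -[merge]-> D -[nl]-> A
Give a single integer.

828340

step 1: scan B: cost=80, card=80
step 2: join E via merge
    card(P join E) = 80*60/(3) = 1600
    cost = 80 + 80*7 + 60*6 + 80 + 60 = 1140
step 3: join C via hash
    card(P join C) = 1600*150/(150) = 1600
    cost = 1140 + 2*150*8 + 1600 = 5140
step 4: join D via merge
    card(P join D) = 1600*400/(200) = 3200
    cost = 5140 + 1600*11 + 400*9 + 1600 + 400 = 28340
step 5: join A via nl
    card(P join A) = 3200*250/(16) = 50000
    cost = 28340 + 3200*250 = 828340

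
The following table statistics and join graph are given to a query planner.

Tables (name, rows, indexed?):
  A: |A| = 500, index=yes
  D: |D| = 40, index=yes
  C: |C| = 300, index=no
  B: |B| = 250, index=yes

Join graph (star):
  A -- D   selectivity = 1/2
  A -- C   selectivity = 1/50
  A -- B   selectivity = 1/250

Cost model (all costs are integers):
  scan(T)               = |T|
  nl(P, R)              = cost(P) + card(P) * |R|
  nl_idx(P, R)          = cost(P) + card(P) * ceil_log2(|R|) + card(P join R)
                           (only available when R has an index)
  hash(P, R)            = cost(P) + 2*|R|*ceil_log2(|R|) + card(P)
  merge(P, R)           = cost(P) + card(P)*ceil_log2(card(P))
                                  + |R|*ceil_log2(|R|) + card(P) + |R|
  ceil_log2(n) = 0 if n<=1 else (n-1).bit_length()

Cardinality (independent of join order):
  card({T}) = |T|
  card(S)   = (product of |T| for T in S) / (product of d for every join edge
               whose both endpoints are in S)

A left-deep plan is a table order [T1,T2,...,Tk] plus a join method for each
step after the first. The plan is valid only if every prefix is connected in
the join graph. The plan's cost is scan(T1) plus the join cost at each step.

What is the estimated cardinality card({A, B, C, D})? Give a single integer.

60000

Tables in S: A(500), B(250), C(300), D(40)
Edges inside S: A-D(d=2), A-C(d=50), A-B(d=250)
numerator = 500 * 250 * 300 * 40 = 1500000000
denominator = 2 * 50 * 250 = 25000
card(S) = 1500000000 / 25000 = 60000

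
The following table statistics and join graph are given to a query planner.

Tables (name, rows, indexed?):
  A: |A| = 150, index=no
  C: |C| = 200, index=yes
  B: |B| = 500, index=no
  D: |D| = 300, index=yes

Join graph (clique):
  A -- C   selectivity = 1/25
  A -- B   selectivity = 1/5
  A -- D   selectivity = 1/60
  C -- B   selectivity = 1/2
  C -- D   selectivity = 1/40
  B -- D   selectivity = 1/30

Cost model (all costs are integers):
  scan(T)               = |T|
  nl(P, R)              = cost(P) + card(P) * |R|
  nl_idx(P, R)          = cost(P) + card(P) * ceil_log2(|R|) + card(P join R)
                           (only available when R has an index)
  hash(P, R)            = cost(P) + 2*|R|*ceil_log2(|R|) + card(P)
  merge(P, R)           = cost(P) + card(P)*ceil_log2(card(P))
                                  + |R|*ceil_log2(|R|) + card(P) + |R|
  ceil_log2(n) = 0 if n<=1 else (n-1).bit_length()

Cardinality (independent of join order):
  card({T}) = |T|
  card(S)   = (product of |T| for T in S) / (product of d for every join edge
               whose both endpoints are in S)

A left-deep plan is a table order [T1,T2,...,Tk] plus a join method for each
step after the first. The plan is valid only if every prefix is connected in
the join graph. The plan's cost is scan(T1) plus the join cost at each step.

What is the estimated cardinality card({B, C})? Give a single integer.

Tables in S: B(500), C(200)
Edges inside S: C-B(d=2)
numerator = 500 * 200 = 100000
denominator = 2 = 2
card(S) = 100000 / 2 = 50000

50000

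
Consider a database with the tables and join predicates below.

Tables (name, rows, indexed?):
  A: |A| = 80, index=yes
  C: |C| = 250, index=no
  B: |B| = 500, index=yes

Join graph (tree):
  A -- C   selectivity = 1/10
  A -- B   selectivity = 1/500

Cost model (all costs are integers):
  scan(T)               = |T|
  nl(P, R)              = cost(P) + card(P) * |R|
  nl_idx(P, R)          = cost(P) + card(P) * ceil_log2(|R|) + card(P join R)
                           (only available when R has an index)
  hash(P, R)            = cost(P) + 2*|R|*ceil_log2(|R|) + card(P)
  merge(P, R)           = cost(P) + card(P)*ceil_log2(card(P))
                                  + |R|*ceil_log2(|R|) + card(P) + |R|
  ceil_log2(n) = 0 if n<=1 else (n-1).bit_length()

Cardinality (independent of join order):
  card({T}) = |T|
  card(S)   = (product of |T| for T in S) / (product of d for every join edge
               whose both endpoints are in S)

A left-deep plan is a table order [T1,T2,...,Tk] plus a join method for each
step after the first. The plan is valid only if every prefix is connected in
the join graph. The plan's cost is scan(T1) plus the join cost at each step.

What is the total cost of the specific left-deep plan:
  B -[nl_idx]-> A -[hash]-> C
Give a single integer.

step 1: scan B: cost=500, card=500
step 2: join A via nl_idx
    card(P join A) = 500*80/(500) = 80
    cost = 500 + 500*7 + 80 = 4080
step 3: join C via hash
    card(P join C) = 80*250/(10) = 2000
    cost = 4080 + 2*250*8 + 80 = 8160

8160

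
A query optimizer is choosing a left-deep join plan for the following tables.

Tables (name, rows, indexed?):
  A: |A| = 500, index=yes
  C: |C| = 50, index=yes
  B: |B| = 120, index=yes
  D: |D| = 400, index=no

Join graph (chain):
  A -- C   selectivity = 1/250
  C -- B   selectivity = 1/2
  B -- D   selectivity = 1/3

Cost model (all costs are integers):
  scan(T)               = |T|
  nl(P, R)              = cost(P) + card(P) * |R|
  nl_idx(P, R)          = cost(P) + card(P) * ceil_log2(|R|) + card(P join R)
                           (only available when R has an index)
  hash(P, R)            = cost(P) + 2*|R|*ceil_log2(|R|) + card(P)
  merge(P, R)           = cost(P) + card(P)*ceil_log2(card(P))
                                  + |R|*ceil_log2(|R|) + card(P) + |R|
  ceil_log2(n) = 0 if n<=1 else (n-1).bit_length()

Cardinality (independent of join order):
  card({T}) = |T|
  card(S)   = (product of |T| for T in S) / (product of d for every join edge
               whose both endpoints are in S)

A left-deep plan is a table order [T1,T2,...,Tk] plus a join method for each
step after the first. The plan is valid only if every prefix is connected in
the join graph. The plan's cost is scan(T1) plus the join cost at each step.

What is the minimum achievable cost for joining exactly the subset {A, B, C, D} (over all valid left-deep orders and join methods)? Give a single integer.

Selinger DP over subsets of {A,B,C,D}:
  {A}: scan cost=500, card=500
  {C}: scan cost=50, card=50
  {B}: scan cost=120, card=120
  {D}: scan cost=400, card=400
  {AC}: card=100; try (A,nl_idx)→600, (C,hash)→1600, (C,nl_idx)→3600, (A,merge)→5400, (C,merge)→5850, (A,hash)→9100 …(+2); best=600 via (A,nl_idx)
  {BC}: card=3000; try (C,hash)→840, (B,merge)→1360, (C,merge)→1430, (B,hash)→1780, (B,nl_idx)→3400, (C,nl_idx)→3840 …(+2); best=840 via (C,hash)
  {BD}: card=16000; try (B,hash)→2480, (D,merge)→5080, (B,merge)→5360, (D,hash)→7440, (B,nl_idx)→19200, (D,nl)→48120 …(+1); best=2480 via (B,hash)
  {ABC}: card=6000; try (B,merge)→2360, (B,hash)→2380, (B,nl_idx)→7300, (B,nl)→12600, (A,hash)→12840, (A,nl_idx)→33840 …(+2); best=2360 via (B,merge)
  {BCD}: card=400000; try (D,hash)→11040, (C,hash)→19080, (D,merge)→43840, (C,merge)→242830, (C,nl_idx)→498480, (C,nl)→802480 …(+1); best=11040 via (D,hash)
  {ABCD}: card=800000; try (D,hash)→15560, (D,merge)→90360, (A,hash)→420040, (D,nl)→2402360, (A,nl_idx)→4411040, (A,merge)→8016040 …(+1); best=15560 via (D,hash)

15560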